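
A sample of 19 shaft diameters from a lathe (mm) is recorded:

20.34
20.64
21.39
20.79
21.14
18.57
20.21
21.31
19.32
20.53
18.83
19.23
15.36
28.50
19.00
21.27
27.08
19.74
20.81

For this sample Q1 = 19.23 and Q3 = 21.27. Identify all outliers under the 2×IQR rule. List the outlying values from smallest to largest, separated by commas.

27.08, 28.50

IQR = Q3 − Q1 = 21.27 − 19.23 = 2.04.
Lower fence = Q1 − 2·IQR = 19.23 − 4.08 = 15.15.
Upper fence = Q3 + 2·IQR = 21.27 + 4.08 = 25.35.
27.08 > 25.35 → outlier.
28.50 > 25.35 → outlier.
All remaining values lie within [15.15, 25.35].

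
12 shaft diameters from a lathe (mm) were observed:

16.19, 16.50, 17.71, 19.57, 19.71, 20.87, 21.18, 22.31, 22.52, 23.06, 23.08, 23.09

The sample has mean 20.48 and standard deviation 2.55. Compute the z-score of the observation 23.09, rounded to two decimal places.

1.02

z = (23.09 − 20.48) / 2.55 = 1.02.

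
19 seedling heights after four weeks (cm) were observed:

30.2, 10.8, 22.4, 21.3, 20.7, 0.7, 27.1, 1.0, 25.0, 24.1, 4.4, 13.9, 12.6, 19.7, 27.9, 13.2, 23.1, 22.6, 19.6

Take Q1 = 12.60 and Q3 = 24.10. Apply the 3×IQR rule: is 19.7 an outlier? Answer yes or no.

IQR = Q3 − Q1 = 24.10 − 12.60 = 11.50.
Lower fence = Q1 − 3·IQR = 12.60 − 34.50 = -21.90.
Upper fence = Q3 + 3·IQR = 24.10 + 34.50 = 58.60.
19.7 lies within [-21.90, 58.60].

no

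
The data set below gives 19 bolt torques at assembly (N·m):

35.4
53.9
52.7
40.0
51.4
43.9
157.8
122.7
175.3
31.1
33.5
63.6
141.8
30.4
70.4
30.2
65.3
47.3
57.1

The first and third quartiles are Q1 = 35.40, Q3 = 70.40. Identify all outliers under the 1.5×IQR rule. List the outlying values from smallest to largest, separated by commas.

141.8, 157.8, 175.3

IQR = Q3 − Q1 = 70.40 − 35.40 = 35.00.
Lower fence = Q1 − 1.5·IQR = 35.40 − 52.50 = -17.10.
Upper fence = Q3 + 1.5·IQR = 70.40 + 52.50 = 122.90.
141.8 > 122.90 → outlier.
157.8 > 122.90 → outlier.
175.3 > 122.90 → outlier.
All remaining values lie within [-17.10, 122.90].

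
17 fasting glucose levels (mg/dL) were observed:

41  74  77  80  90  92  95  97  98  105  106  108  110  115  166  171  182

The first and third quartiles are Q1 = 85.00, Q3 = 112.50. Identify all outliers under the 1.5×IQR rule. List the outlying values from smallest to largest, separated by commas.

41, 166, 171, 182

IQR = Q3 − Q1 = 112.50 − 85.00 = 27.50.
Lower fence = Q1 − 1.5·IQR = 85.00 − 41.25 = 43.75.
Upper fence = Q3 + 1.5·IQR = 112.50 + 41.25 = 153.75.
41 < 43.75 → outlier.
166 > 153.75 → outlier.
171 > 153.75 → outlier.
182 > 153.75 → outlier.
All remaining values lie within [43.75, 153.75].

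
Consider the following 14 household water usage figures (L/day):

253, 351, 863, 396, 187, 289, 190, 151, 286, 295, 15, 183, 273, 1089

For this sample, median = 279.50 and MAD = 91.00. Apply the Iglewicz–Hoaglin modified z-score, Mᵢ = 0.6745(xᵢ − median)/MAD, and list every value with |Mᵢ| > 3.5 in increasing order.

863, 1089

|Mᵢ| > 3.5 ⇔ |xᵢ − 279.50| > 3.5·91.00/0.6745 = 472.20.
So outliers lie outside [-192.70, 751.70].
863: M = 4.32 → outlier.
1089: M = 6.00 → outlier.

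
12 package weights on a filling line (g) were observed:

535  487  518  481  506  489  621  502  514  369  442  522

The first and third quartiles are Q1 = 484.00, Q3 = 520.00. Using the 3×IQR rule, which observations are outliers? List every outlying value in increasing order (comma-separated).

IQR = Q3 − Q1 = 520.00 − 484.00 = 36.00.
Lower fence = Q1 − 3·IQR = 484.00 − 108.00 = 376.00.
Upper fence = Q3 + 3·IQR = 520.00 + 108.00 = 628.00.
369 < 376.00 → outlier.
All remaining values lie within [376.00, 628.00].

369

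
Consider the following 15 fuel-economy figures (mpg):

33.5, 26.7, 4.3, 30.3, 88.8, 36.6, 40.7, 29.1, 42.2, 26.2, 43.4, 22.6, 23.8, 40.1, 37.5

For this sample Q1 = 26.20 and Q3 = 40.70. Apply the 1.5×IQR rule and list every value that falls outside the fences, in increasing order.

4.3, 88.8

IQR = Q3 − Q1 = 40.70 − 26.20 = 14.50.
Lower fence = Q1 − 1.5·IQR = 26.20 − 21.75 = 4.45.
Upper fence = Q3 + 1.5·IQR = 40.70 + 21.75 = 62.45.
4.3 < 4.45 → outlier.
88.8 > 62.45 → outlier.
All remaining values lie within [4.45, 62.45].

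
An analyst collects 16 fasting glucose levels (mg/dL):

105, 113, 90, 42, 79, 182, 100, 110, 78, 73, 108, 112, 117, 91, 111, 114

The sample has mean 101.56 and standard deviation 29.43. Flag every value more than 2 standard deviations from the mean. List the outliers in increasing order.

Cutoffs at x̄ ± 2s: 101.56 ± 2·29.43 = [42.70, 160.42].
42: z = -2.02, |z| > 2 → outlier.
182: z = 2.73, |z| > 2 → outlier.
Every other value lies within [42.70, 160.42].

42, 182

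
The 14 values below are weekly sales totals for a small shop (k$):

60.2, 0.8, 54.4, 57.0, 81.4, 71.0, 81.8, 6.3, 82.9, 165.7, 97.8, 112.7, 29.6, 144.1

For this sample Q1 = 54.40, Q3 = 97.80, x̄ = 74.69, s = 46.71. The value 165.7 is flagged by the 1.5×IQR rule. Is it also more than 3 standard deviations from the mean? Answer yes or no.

no

z = (165.7 − 74.69) / 46.71 = 1.95.
|z| = 1.95 ≤ 3.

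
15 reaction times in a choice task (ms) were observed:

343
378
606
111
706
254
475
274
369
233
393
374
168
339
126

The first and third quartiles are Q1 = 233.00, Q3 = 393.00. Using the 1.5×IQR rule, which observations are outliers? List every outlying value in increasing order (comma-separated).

IQR = Q3 − Q1 = 393.00 − 233.00 = 160.00.
Lower fence = Q1 − 1.5·IQR = 233.00 − 240.00 = -7.00.
Upper fence = Q3 + 1.5·IQR = 393.00 + 240.00 = 633.00.
706 > 633.00 → outlier.
All remaining values lie within [-7.00, 633.00].

706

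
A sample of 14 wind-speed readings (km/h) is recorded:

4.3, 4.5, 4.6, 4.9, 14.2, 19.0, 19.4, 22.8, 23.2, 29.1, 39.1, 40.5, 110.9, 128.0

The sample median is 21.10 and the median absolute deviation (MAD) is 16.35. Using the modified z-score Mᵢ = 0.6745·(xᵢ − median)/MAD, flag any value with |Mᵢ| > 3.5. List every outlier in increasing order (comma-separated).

110.9, 128.0

|Mᵢ| > 3.5 ⇔ |xᵢ − 21.10| > 3.5·16.35/0.6745 = 84.84.
So outliers lie outside [-63.74, 105.94].
110.9: M = 3.70 → outlier.
128.0: M = 4.41 → outlier.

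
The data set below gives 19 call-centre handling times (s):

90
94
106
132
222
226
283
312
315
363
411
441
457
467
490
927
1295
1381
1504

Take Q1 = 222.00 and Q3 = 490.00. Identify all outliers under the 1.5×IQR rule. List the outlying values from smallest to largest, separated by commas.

IQR = Q3 − Q1 = 490.00 − 222.00 = 268.00.
Lower fence = Q1 − 1.5·IQR = 222.00 − 402.00 = -180.00.
Upper fence = Q3 + 1.5·IQR = 490.00 + 402.00 = 892.00.
927 > 892.00 → outlier.
1295 > 892.00 → outlier.
1381 > 892.00 → outlier.
1504 > 892.00 → outlier.
All remaining values lie within [-180.00, 892.00].

927, 1295, 1381, 1504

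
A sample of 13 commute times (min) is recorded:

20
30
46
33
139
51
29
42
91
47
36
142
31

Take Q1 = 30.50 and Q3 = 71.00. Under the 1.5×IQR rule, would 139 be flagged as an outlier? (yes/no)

yes

IQR = Q3 − Q1 = 71.00 − 30.50 = 40.50.
Lower fence = Q1 − 1.5·IQR = 30.50 − 60.75 = -30.25.
Upper fence = Q3 + 1.5·IQR = 71.00 + 60.75 = 131.75.
139 lies above the upper fence.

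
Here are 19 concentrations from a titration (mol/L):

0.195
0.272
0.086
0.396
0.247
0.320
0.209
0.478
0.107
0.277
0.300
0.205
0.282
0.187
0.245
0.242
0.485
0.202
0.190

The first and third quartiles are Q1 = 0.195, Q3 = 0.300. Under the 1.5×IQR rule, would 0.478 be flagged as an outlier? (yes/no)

yes

IQR = Q3 − Q1 = 0.300 − 0.195 = 0.105.
Lower fence = Q1 − 1.5·IQR = 0.195 − 0.1575 = 0.0375.
Upper fence = Q3 + 1.5·IQR = 0.300 + 0.1575 = 0.4575.
0.478 lies above the upper fence.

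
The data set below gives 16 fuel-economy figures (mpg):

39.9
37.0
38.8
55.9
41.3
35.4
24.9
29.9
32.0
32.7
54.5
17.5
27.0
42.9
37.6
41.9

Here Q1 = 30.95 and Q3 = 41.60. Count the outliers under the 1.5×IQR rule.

IQR = 10.65; fences at 30.95 − 15.975 = 14.975 and 41.60 + 15.975 = 57.575.
Every value lies within the cutoffs.

0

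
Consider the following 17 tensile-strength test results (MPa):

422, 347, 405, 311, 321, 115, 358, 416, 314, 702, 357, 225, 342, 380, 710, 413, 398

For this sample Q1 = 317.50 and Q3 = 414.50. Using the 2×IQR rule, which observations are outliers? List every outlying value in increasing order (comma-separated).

IQR = Q3 − Q1 = 414.50 − 317.50 = 97.00.
Lower fence = Q1 − 2·IQR = 317.50 − 194.00 = 123.50.
Upper fence = Q3 + 2·IQR = 414.50 + 194.00 = 608.50.
115 < 123.50 → outlier.
702 > 608.50 → outlier.
710 > 608.50 → outlier.
All remaining values lie within [123.50, 608.50].

115, 702, 710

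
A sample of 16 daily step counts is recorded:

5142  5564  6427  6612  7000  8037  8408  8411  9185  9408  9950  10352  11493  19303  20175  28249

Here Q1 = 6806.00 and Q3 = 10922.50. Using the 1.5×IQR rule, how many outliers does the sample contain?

3

IQR = 4116.50; fences at 6806.00 − 6174.75 = 631.25 and 10922.50 + 6174.75 = 17097.25.
Outside the cutoffs: 19303, 20175, 28249.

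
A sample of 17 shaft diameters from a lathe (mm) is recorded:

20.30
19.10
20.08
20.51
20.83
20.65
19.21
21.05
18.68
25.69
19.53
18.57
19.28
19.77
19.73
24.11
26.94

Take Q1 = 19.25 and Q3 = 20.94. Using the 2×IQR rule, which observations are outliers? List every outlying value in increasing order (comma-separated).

25.69, 26.94

IQR = Q3 − Q1 = 20.94 − 19.25 = 1.69.
Lower fence = Q1 − 2·IQR = 19.25 − 3.38 = 15.87.
Upper fence = Q3 + 2·IQR = 20.94 + 3.38 = 24.32.
25.69 > 24.32 → outlier.
26.94 > 24.32 → outlier.
All remaining values lie within [15.87, 24.32].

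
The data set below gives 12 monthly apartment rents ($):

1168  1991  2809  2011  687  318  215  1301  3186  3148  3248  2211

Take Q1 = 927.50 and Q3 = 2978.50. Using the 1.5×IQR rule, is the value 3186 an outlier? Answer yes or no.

no

IQR = Q3 − Q1 = 2978.50 − 927.50 = 2051.00.
Lower fence = Q1 − 1.5·IQR = 927.50 − 3076.50 = -2149.00.
Upper fence = Q3 + 1.5·IQR = 2978.50 + 3076.50 = 6055.00.
3186 lies within [-2149.00, 6055.00].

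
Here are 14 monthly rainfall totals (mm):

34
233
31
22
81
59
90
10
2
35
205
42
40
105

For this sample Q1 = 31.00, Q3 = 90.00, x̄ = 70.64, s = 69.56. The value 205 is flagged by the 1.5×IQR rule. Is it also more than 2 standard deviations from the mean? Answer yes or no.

z = (205 − 70.64) / 69.56 = 1.93.
|z| = 1.93 ≤ 2.

no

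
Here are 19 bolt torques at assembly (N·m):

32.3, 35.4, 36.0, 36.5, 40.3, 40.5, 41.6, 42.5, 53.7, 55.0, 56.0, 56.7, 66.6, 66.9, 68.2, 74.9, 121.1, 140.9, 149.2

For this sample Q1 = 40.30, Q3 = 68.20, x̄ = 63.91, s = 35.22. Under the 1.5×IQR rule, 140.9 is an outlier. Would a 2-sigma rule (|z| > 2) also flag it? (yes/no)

yes

z = (140.9 − 63.91) / 35.22 = 2.19.
|z| = 2.19 > 2.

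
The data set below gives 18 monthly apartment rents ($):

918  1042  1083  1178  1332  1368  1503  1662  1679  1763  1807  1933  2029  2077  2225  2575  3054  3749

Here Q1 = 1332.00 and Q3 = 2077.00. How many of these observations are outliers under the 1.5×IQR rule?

IQR = 745.00; fences at 1332.00 − 1117.50 = 214.50 and 2077.00 + 1117.50 = 3194.50.
Outside the cutoffs: 3749.

1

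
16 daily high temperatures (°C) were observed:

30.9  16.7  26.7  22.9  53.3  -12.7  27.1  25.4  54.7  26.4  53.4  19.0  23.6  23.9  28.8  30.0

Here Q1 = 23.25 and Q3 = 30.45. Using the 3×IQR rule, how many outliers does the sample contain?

IQR = 7.20; fences at 23.25 − 21.60 = 1.65 and 30.45 + 21.60 = 52.05.
Outside the cutoffs: -12.7, 53.3, 53.4, 54.7.

4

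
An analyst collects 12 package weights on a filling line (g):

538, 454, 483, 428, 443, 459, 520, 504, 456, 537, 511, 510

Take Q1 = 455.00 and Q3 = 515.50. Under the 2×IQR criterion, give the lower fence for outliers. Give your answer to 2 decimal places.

IQR = Q3 − Q1 = 515.50 − 455.00 = 60.50.
Lower fence = Q1 − 2·IQR = 455.00 − 121.00 = 334.00.
Upper fence = Q3 + 2·IQR = 515.50 + 121.00 = 636.50.

334.00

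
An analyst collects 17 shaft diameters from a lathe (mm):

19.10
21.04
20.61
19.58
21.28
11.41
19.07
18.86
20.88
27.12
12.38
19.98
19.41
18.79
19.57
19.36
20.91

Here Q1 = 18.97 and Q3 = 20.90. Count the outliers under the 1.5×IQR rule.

IQR = 1.93; fences at 18.97 − 2.895 = 16.075 and 20.90 + 2.895 = 23.795.
Outside the cutoffs: 11.41, 12.38, 27.12.

3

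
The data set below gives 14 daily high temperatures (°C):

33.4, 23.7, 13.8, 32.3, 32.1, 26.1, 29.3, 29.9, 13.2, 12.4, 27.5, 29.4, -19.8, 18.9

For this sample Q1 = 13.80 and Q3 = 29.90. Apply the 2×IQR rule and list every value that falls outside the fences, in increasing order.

IQR = Q3 − Q1 = 29.90 − 13.80 = 16.10.
Lower fence = Q1 − 2·IQR = 13.80 − 32.20 = -18.40.
Upper fence = Q3 + 2·IQR = 29.90 + 32.20 = 62.10.
-19.8 < -18.40 → outlier.
All remaining values lie within [-18.40, 62.10].

-19.8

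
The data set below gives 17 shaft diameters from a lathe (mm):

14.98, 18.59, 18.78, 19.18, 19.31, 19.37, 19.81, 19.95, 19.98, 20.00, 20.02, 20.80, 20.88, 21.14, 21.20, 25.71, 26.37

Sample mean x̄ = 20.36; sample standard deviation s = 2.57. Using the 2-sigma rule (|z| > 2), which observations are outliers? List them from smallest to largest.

14.98, 25.71, 26.37

Cutoffs at x̄ ± 2s: 20.36 ± 2·2.57 = [15.22, 25.50].
14.98: z = -2.09, |z| > 2 → outlier.
25.71: z = 2.08, |z| > 2 → outlier.
26.37: z = 2.34, |z| > 2 → outlier.
Every other value lies within [15.22, 25.50].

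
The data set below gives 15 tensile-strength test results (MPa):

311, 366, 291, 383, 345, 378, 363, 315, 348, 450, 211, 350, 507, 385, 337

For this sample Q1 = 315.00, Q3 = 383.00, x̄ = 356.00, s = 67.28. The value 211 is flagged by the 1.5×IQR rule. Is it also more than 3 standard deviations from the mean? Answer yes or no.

no

z = (211 − 356.00) / 67.28 = -2.16.
|z| = 2.16 ≤ 3.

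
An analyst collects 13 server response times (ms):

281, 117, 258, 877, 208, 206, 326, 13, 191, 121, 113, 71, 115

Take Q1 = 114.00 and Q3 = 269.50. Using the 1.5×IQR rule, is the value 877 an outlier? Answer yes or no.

IQR = Q3 − Q1 = 269.50 − 114.00 = 155.50.
Lower fence = Q1 − 1.5·IQR = 114.00 − 233.25 = -119.25.
Upper fence = Q3 + 1.5·IQR = 269.50 + 233.25 = 502.75.
877 lies above the upper fence.

yes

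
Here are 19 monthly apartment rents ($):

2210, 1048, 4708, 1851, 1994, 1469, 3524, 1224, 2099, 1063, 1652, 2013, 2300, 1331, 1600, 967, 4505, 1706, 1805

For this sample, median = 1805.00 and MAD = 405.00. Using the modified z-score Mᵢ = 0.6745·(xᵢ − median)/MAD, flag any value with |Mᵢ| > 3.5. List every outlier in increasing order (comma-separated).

4505, 4708

|Mᵢ| > 3.5 ⇔ |xᵢ − 1805.00| > 3.5·405.00/0.6745 = 2101.56.
So outliers lie outside [-296.56, 3906.56].
4505: M = 4.50 → outlier.
4708: M = 4.83 → outlier.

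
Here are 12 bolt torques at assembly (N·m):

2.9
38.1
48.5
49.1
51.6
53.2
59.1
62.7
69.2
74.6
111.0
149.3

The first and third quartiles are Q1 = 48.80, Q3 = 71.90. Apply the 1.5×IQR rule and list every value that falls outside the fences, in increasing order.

IQR = Q3 − Q1 = 71.90 − 48.80 = 23.10.
Lower fence = Q1 − 1.5·IQR = 48.80 − 34.65 = 14.15.
Upper fence = Q3 + 1.5·IQR = 71.90 + 34.65 = 106.55.
2.9 < 14.15 → outlier.
111.0 > 106.55 → outlier.
149.3 > 106.55 → outlier.
All remaining values lie within [14.15, 106.55].

2.9, 111.0, 149.3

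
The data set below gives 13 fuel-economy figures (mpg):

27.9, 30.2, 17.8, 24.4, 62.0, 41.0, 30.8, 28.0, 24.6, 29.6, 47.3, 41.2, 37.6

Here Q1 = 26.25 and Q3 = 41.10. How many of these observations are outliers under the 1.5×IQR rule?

0

IQR = 14.85; fences at 26.25 − 22.275 = 3.975 and 41.10 + 22.275 = 63.375.
Every value lies within the cutoffs.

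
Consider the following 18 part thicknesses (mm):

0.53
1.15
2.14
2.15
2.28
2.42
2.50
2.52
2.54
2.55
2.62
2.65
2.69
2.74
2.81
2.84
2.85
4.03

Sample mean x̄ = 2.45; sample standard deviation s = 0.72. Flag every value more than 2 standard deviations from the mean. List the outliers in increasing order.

Cutoffs at x̄ ± 2s: 2.45 ± 2·0.72 = [1.01, 3.89].
0.53: z = -2.67, |z| > 2 → outlier.
4.03: z = 2.19, |z| > 2 → outlier.
Every other value lies within [1.01, 3.89].

0.53, 4.03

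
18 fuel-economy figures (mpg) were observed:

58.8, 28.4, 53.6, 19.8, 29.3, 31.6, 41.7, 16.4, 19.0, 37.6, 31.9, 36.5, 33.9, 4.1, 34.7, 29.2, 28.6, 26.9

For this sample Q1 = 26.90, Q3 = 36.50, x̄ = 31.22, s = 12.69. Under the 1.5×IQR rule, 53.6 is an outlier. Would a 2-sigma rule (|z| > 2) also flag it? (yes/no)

z = (53.6 − 31.22) / 12.69 = 1.76.
|z| = 1.76 ≤ 2.

no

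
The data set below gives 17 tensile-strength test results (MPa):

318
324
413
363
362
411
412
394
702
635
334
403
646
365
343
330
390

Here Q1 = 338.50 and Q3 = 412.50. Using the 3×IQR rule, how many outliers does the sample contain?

IQR = 74.00; fences at 338.50 − 222.00 = 116.50 and 412.50 + 222.00 = 634.50.
Outside the cutoffs: 635, 646, 702.

3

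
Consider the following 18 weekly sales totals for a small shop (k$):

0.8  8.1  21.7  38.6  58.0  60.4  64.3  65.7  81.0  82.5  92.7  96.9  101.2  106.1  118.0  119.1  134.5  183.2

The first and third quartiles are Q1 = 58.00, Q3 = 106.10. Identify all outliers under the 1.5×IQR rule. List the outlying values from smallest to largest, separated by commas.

IQR = Q3 − Q1 = 106.10 − 58.00 = 48.10.
Lower fence = Q1 − 1.5·IQR = 58.00 − 72.15 = -14.15.
Upper fence = Q3 + 1.5·IQR = 106.10 + 72.15 = 178.25.
183.2 > 178.25 → outlier.
All remaining values lie within [-14.15, 178.25].

183.2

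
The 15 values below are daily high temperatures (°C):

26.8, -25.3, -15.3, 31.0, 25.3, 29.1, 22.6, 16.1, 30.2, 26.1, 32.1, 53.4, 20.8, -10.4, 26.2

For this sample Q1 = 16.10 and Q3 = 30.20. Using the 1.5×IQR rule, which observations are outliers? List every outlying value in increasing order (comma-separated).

-25.3, -15.3, -10.4, 53.4

IQR = Q3 − Q1 = 30.20 − 16.10 = 14.10.
Lower fence = Q1 − 1.5·IQR = 16.10 − 21.15 = -5.05.
Upper fence = Q3 + 1.5·IQR = 30.20 + 21.15 = 51.35.
-25.3 < -5.05 → outlier.
-15.3 < -5.05 → outlier.
-10.4 < -5.05 → outlier.
53.4 > 51.35 → outlier.
All remaining values lie within [-5.05, 51.35].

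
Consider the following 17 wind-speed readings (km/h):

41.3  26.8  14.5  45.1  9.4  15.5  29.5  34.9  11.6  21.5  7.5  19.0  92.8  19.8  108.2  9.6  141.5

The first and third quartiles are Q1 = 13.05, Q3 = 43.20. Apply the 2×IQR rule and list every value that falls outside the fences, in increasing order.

IQR = Q3 − Q1 = 43.20 − 13.05 = 30.15.
Lower fence = Q1 − 2·IQR = 13.05 − 60.30 = -47.25.
Upper fence = Q3 + 2·IQR = 43.20 + 60.30 = 103.50.
108.2 > 103.50 → outlier.
141.5 > 103.50 → outlier.
All remaining values lie within [-47.25, 103.50].

108.2, 141.5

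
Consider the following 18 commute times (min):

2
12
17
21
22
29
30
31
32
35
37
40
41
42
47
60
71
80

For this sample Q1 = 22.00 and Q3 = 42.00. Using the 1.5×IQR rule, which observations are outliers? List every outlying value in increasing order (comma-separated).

IQR = Q3 − Q1 = 42.00 − 22.00 = 20.00.
Lower fence = Q1 − 1.5·IQR = 22.00 − 30.00 = -8.00.
Upper fence = Q3 + 1.5·IQR = 42.00 + 30.00 = 72.00.
80 > 72.00 → outlier.
All remaining values lie within [-8.00, 72.00].

80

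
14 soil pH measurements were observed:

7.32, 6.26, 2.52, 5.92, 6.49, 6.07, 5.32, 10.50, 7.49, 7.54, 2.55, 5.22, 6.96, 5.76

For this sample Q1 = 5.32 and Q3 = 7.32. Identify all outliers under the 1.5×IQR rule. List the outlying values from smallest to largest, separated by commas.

10.50

IQR = Q3 − Q1 = 7.32 − 5.32 = 2.00.
Lower fence = Q1 − 1.5·IQR = 5.32 − 3.00 = 2.32.
Upper fence = Q3 + 1.5·IQR = 7.32 + 3.00 = 10.32.
10.50 > 10.32 → outlier.
All remaining values lie within [2.32, 10.32].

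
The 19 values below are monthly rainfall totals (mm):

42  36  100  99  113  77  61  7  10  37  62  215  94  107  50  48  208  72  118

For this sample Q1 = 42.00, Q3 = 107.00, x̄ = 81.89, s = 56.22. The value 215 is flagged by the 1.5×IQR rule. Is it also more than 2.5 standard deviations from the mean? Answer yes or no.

z = (215 − 81.89) / 56.22 = 2.37.
|z| = 2.37 ≤ 2.5.

no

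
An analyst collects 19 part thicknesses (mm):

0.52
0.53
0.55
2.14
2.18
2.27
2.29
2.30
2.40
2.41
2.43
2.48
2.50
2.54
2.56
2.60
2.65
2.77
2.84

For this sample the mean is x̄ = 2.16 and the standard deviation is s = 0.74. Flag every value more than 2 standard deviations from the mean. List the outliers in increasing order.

0.52, 0.53, 0.55

Cutoffs at x̄ ± 2s: 2.16 ± 2·0.74 = [0.68, 3.64].
0.52: z = -2.22, |z| > 2 → outlier.
0.53: z = -2.20, |z| > 2 → outlier.
0.55: z = -2.18, |z| > 2 → outlier.
Every other value lies within [0.68, 3.64].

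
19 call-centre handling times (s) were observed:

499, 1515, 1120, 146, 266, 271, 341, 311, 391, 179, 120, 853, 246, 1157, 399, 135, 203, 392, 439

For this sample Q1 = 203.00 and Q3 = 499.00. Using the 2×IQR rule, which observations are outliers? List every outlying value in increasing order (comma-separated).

1120, 1157, 1515

IQR = Q3 − Q1 = 499.00 − 203.00 = 296.00.
Lower fence = Q1 − 2·IQR = 203.00 − 592.00 = -389.00.
Upper fence = Q3 + 2·IQR = 499.00 + 592.00 = 1091.00.
1120 > 1091.00 → outlier.
1157 > 1091.00 → outlier.
1515 > 1091.00 → outlier.
All remaining values lie within [-389.00, 1091.00].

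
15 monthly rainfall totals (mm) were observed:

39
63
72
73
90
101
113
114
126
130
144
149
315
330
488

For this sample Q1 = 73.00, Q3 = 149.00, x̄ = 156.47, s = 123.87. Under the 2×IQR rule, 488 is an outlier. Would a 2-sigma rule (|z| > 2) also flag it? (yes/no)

z = (488 − 156.47) / 123.87 = 2.68.
|z| = 2.68 > 2.

yes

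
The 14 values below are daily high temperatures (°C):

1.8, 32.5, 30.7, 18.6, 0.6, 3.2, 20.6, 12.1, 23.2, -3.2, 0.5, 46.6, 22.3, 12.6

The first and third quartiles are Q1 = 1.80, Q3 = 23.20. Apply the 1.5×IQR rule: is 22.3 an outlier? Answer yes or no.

IQR = Q3 − Q1 = 23.20 − 1.80 = 21.40.
Lower fence = Q1 − 1.5·IQR = 1.80 − 32.10 = -30.30.
Upper fence = Q3 + 1.5·IQR = 23.20 + 32.10 = 55.30.
22.3 lies within [-30.30, 55.30].

no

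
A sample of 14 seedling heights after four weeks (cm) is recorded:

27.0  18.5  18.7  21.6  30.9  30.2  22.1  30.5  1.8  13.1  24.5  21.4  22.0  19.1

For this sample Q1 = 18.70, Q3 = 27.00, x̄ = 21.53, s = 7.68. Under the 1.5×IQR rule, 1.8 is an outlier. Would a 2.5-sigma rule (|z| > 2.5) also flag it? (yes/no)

z = (1.8 − 21.53) / 7.68 = -2.57.
|z| = 2.57 > 2.5.

yes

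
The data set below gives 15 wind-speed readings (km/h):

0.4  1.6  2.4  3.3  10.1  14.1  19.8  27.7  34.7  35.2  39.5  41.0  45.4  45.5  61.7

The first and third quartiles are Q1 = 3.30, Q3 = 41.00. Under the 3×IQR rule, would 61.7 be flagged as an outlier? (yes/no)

IQR = Q3 − Q1 = 41.00 − 3.30 = 37.70.
Lower fence = Q1 − 3·IQR = 3.30 − 113.10 = -109.80.
Upper fence = Q3 + 3·IQR = 41.00 + 113.10 = 154.10.
61.7 lies within [-109.80, 154.10].

no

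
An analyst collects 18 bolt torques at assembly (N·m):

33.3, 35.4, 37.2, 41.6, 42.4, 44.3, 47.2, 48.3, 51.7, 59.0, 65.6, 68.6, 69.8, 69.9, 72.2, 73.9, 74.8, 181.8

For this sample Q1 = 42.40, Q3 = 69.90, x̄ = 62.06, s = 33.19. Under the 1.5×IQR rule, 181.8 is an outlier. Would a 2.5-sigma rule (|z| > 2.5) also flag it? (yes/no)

yes

z = (181.8 − 62.06) / 33.19 = 3.61.
|z| = 3.61 > 2.5.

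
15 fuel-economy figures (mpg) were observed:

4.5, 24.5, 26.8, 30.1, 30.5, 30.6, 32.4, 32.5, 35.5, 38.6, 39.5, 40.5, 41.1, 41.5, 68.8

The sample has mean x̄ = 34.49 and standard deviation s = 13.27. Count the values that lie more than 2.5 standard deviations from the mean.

1

Cutoffs: x̄ ± 2.5s = [1.315, 67.665].
Outside the cutoffs: 68.8.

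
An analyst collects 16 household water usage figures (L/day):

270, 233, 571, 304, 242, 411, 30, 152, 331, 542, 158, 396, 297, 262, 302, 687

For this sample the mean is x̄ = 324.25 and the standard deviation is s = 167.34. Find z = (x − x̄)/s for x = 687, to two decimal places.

z = (687 − 324.25) / 167.34 = 2.17.

2.17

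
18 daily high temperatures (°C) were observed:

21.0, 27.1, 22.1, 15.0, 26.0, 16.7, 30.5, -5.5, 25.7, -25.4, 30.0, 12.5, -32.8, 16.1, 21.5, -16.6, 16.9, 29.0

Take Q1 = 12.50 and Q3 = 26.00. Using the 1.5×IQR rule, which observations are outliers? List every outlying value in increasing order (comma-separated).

-32.8, -25.4, -16.6

IQR = Q3 − Q1 = 26.00 − 12.50 = 13.50.
Lower fence = Q1 − 1.5·IQR = 12.50 − 20.25 = -7.75.
Upper fence = Q3 + 1.5·IQR = 26.00 + 20.25 = 46.25.
-32.8 < -7.75 → outlier.
-25.4 < -7.75 → outlier.
-16.6 < -7.75 → outlier.
All remaining values lie within [-7.75, 46.25].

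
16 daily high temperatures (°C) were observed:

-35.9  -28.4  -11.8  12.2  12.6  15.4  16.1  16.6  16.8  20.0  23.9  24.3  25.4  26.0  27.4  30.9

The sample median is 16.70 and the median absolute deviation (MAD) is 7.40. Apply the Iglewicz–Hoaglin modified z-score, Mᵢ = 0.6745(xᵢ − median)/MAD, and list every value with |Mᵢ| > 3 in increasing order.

|Mᵢ| > 3 ⇔ |xᵢ − 16.70| > 3·7.40/0.6745 = 32.91.
So outliers lie outside [-16.21, 49.61].
-35.9: M = -4.79 → outlier.
-28.4: M = -4.11 → outlier.

-35.9, -28.4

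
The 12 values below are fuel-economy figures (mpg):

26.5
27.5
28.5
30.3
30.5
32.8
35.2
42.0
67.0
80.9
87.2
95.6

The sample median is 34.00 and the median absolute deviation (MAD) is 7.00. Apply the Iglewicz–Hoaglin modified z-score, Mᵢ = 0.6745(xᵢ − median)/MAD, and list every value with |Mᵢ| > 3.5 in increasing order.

|Mᵢ| > 3.5 ⇔ |xᵢ − 34.00| > 3.5·7.00/0.6745 = 36.32.
So outliers lie outside [-2.32, 70.32].
80.9: M = 4.52 → outlier.
87.2: M = 5.13 → outlier.
95.6: M = 5.94 → outlier.

80.9, 87.2, 95.6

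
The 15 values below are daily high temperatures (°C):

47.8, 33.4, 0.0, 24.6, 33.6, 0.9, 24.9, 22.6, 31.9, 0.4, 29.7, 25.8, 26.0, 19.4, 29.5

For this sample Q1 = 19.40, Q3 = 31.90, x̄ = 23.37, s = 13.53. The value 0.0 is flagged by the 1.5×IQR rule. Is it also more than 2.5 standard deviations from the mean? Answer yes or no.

no

z = (0.0 − 23.37) / 13.53 = -1.73.
|z| = 1.73 ≤ 2.5.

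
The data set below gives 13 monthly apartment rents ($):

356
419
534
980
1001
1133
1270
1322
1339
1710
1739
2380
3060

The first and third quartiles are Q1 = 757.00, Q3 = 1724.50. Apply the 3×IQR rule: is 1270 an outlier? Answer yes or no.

IQR = Q3 − Q1 = 1724.50 − 757.00 = 967.50.
Lower fence = Q1 − 3·IQR = 757.00 − 2902.50 = -2145.50.
Upper fence = Q3 + 3·IQR = 1724.50 + 2902.50 = 4627.00.
1270 lies within [-2145.50, 4627.00].

no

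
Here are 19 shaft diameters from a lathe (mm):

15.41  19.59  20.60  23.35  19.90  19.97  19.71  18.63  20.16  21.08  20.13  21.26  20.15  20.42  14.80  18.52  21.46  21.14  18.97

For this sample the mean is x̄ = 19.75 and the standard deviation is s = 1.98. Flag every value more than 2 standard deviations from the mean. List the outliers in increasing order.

14.80, 15.41

Cutoffs at x̄ ± 2s: 19.75 ± 2·1.98 = [15.79, 23.71].
14.80: z = -2.50, |z| > 2 → outlier.
15.41: z = -2.19, |z| > 2 → outlier.
Every other value lies within [15.79, 23.71].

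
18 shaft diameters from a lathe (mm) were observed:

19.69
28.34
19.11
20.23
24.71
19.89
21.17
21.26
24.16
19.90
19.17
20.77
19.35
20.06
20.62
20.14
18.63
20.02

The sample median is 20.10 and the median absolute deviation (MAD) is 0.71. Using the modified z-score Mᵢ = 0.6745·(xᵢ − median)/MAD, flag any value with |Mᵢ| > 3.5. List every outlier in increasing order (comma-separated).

24.16, 24.71, 28.34

|Mᵢ| > 3.5 ⇔ |xᵢ − 20.10| > 3.5·0.71/0.6745 = 3.68.
So outliers lie outside [16.42, 23.78].
24.16: M = 3.86 → outlier.
24.71: M = 4.38 → outlier.
28.34: M = 7.83 → outlier.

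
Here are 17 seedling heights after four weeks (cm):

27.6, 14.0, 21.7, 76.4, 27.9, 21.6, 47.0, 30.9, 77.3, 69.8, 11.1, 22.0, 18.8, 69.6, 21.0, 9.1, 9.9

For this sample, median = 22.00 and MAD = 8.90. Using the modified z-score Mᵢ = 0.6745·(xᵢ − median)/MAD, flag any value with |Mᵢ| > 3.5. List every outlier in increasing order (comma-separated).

|Mᵢ| > 3.5 ⇔ |xᵢ − 22.00| > 3.5·8.90/0.6745 = 46.18.
So outliers lie outside [-24.18, 68.18].
69.6: M = 3.61 → outlier.
69.8: M = 3.62 → outlier.
76.4: M = 4.12 → outlier.
77.3: M = 4.19 → outlier.

69.6, 69.8, 76.4, 77.3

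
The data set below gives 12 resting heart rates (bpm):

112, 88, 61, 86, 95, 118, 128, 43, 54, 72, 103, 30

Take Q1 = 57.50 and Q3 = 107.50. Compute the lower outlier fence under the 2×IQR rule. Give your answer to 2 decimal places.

IQR = Q3 − Q1 = 107.50 − 57.50 = 50.00.
Lower fence = Q1 − 2·IQR = 57.50 − 100.00 = -42.50.
Upper fence = Q3 + 2·IQR = 107.50 + 100.00 = 207.50.

-42.50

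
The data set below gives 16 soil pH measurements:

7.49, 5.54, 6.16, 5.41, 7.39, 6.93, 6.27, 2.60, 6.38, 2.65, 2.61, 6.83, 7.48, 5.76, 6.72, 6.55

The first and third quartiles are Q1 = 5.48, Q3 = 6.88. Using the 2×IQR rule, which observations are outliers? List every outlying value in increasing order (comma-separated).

IQR = Q3 − Q1 = 6.88 − 5.48 = 1.40.
Lower fence = Q1 − 2·IQR = 5.48 − 2.80 = 2.68.
Upper fence = Q3 + 2·IQR = 6.88 + 2.80 = 9.68.
2.60 < 2.68 → outlier.
2.61 < 2.68 → outlier.
2.65 < 2.68 → outlier.
All remaining values lie within [2.68, 9.68].

2.60, 2.61, 2.65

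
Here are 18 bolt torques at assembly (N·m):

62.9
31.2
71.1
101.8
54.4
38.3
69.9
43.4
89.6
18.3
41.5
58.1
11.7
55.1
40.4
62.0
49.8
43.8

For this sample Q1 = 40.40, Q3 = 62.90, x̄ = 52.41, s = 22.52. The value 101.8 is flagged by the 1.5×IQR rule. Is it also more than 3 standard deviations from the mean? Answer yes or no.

z = (101.8 − 52.41) / 22.52 = 2.19.
|z| = 2.19 ≤ 3.

no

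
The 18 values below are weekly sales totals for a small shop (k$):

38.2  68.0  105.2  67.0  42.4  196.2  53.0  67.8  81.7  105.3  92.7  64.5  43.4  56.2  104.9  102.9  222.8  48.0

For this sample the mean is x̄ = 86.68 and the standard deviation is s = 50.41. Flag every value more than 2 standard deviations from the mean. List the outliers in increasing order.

Cutoffs at x̄ ± 2s: 86.68 ± 2·50.41 = [-14.14, 187.50].
196.2: z = 2.17, |z| > 2 → outlier.
222.8: z = 2.70, |z| > 2 → outlier.
Every other value lies within [-14.14, 187.50].

196.2, 222.8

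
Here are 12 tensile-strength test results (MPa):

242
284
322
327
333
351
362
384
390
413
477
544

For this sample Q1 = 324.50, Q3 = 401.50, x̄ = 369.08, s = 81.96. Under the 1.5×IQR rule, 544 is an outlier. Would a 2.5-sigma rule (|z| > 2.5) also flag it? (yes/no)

no

z = (544 − 369.08) / 81.96 = 2.13.
|z| = 2.13 ≤ 2.5.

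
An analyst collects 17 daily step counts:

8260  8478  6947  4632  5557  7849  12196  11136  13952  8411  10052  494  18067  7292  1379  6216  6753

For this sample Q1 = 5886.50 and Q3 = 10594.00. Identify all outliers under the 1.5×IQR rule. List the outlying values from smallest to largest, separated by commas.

IQR = Q3 − Q1 = 10594.00 − 5886.50 = 4707.50.
Lower fence = Q1 − 1.5·IQR = 5886.50 − 7061.25 = -1174.75.
Upper fence = Q3 + 1.5·IQR = 10594.00 + 7061.25 = 17655.25.
18067 > 17655.25 → outlier.
All remaining values lie within [-1174.75, 17655.25].

18067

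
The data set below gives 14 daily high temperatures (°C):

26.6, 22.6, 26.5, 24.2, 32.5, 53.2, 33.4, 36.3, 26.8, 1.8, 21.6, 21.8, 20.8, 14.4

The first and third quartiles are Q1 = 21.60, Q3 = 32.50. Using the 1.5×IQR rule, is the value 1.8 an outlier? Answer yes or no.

IQR = Q3 − Q1 = 32.50 − 21.60 = 10.90.
Lower fence = Q1 − 1.5·IQR = 21.60 − 16.35 = 5.25.
Upper fence = Q3 + 1.5·IQR = 32.50 + 16.35 = 48.85.
1.8 lies below the lower fence.

yes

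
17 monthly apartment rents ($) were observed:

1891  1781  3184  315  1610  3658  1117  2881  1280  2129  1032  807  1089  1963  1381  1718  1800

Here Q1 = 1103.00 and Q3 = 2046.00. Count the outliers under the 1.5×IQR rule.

IQR = 943.00; fences at 1103.00 − 1414.50 = -311.50 and 2046.00 + 1414.50 = 3460.50.
Outside the cutoffs: 3658.

1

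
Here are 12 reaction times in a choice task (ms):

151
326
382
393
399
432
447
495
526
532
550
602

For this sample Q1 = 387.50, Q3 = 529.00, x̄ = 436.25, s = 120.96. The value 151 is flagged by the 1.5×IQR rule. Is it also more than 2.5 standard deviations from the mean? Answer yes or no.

no

z = (151 − 436.25) / 120.96 = -2.36.
|z| = 2.36 ≤ 2.5.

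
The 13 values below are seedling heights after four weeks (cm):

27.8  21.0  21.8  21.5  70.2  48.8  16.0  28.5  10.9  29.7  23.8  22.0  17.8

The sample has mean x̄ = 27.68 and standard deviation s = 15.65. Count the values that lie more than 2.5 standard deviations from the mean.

1

Cutoffs: x̄ ± 2.5s = [-11.445, 66.805].
Outside the cutoffs: 70.2.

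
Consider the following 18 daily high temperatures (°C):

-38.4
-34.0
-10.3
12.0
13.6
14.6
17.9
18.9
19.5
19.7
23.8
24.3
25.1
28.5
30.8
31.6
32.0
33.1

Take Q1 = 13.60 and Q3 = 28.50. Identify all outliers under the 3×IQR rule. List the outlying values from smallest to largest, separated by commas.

-38.4, -34.0

IQR = Q3 − Q1 = 28.50 − 13.60 = 14.90.
Lower fence = Q1 − 3·IQR = 13.60 − 44.70 = -31.10.
Upper fence = Q3 + 3·IQR = 28.50 + 44.70 = 73.20.
-38.4 < -31.10 → outlier.
-34.0 < -31.10 → outlier.
All remaining values lie within [-31.10, 73.20].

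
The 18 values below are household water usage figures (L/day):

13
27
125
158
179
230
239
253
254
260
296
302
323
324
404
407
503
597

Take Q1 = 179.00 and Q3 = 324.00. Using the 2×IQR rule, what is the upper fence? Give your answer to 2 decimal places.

614.00

IQR = Q3 − Q1 = 324.00 − 179.00 = 145.00.
Lower fence = Q1 − 2·IQR = 179.00 − 290.00 = -111.00.
Upper fence = Q3 + 2·IQR = 324.00 + 290.00 = 614.00.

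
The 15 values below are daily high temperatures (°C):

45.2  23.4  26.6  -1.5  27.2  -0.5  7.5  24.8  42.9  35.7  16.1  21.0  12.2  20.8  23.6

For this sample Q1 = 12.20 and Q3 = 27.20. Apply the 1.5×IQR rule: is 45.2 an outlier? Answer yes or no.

no

IQR = Q3 − Q1 = 27.20 − 12.20 = 15.00.
Lower fence = Q1 − 1.5·IQR = 12.20 − 22.50 = -10.30.
Upper fence = Q3 + 1.5·IQR = 27.20 + 22.50 = 49.70.
45.2 lies within [-10.30, 49.70].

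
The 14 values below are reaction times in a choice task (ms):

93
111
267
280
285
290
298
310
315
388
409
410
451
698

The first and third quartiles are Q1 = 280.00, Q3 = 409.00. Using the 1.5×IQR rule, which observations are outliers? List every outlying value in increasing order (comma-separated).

IQR = Q3 − Q1 = 409.00 − 280.00 = 129.00.
Lower fence = Q1 − 1.5·IQR = 280.00 − 193.50 = 86.50.
Upper fence = Q3 + 1.5·IQR = 409.00 + 193.50 = 602.50.
698 > 602.50 → outlier.
All remaining values lie within [86.50, 602.50].

698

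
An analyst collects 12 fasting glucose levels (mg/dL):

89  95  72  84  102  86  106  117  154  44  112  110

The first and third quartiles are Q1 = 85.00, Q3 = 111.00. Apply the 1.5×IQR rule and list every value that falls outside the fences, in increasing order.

IQR = Q3 − Q1 = 111.00 − 85.00 = 26.00.
Lower fence = Q1 − 1.5·IQR = 85.00 − 39.00 = 46.00.
Upper fence = Q3 + 1.5·IQR = 111.00 + 39.00 = 150.00.
44 < 46.00 → outlier.
154 > 150.00 → outlier.
All remaining values lie within [46.00, 150.00].

44, 154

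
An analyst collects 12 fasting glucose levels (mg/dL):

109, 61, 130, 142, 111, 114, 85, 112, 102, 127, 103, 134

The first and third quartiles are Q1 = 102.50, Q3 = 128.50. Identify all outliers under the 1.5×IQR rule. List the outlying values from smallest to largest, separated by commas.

IQR = Q3 − Q1 = 128.50 − 102.50 = 26.00.
Lower fence = Q1 − 1.5·IQR = 102.50 − 39.00 = 63.50.
Upper fence = Q3 + 1.5·IQR = 128.50 + 39.00 = 167.50.
61 < 63.50 → outlier.
All remaining values lie within [63.50, 167.50].

61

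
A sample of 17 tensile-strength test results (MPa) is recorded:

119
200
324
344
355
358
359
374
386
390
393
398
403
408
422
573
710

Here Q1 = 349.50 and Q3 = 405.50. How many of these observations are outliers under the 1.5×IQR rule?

IQR = 56.00; fences at 349.50 − 84.00 = 265.50 and 405.50 + 84.00 = 489.50.
Outside the cutoffs: 119, 200, 573, 710.

4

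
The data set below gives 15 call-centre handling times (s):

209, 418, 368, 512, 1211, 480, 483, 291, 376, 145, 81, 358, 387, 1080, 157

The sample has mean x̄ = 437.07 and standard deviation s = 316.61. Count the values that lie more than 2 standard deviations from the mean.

Cutoffs: x̄ ± 2s = [-196.15, 1070.29].
Outside the cutoffs: 1080, 1211.

2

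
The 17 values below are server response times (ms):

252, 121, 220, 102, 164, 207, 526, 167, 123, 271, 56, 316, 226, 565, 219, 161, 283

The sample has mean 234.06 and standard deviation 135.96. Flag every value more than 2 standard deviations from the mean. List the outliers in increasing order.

526, 565

Cutoffs at x̄ ± 2s: 234.06 ± 2·135.96 = [-37.86, 505.98].
526: z = 2.15, |z| > 2 → outlier.
565: z = 2.43, |z| > 2 → outlier.
Every other value lies within [-37.86, 505.98].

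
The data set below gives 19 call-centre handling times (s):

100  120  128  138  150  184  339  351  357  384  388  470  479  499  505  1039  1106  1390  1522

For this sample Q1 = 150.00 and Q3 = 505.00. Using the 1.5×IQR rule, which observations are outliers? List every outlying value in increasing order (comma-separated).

IQR = Q3 − Q1 = 505.00 − 150.00 = 355.00.
Lower fence = Q1 − 1.5·IQR = 150.00 − 532.50 = -382.50.
Upper fence = Q3 + 1.5·IQR = 505.00 + 532.50 = 1037.50.
1039 > 1037.50 → outlier.
1106 > 1037.50 → outlier.
1390 > 1037.50 → outlier.
1522 > 1037.50 → outlier.
All remaining values lie within [-382.50, 1037.50].

1039, 1106, 1390, 1522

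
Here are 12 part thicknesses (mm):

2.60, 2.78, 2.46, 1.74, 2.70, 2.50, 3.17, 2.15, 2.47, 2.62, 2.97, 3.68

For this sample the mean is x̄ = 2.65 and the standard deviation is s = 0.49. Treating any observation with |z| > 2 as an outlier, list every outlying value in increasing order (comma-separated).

3.68

Cutoffs at x̄ ± 2s: 2.65 ± 2·0.49 = [1.67, 3.63].
3.68: z = 2.10, |z| > 2 → outlier.
Every other value lies within [1.67, 3.63].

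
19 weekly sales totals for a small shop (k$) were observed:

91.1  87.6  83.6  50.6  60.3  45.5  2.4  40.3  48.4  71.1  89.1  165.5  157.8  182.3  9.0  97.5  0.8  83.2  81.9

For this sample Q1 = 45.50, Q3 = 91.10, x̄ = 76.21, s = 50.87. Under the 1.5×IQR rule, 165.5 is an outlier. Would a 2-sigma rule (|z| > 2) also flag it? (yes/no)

z = (165.5 − 76.21) / 50.87 = 1.76.
|z| = 1.76 ≤ 2.

no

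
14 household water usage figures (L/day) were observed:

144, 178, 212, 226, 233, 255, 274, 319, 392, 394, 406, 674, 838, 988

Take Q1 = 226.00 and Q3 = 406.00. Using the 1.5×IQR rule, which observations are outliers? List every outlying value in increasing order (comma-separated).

838, 988

IQR = Q3 − Q1 = 406.00 − 226.00 = 180.00.
Lower fence = Q1 − 1.5·IQR = 226.00 − 270.00 = -44.00.
Upper fence = Q3 + 1.5·IQR = 406.00 + 270.00 = 676.00.
838 > 676.00 → outlier.
988 > 676.00 → outlier.
All remaining values lie within [-44.00, 676.00].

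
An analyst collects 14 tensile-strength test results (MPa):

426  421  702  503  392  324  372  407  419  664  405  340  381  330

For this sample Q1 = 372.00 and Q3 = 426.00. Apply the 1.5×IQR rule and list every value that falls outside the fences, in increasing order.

IQR = Q3 − Q1 = 426.00 − 372.00 = 54.00.
Lower fence = Q1 − 1.5·IQR = 372.00 − 81.00 = 291.00.
Upper fence = Q3 + 1.5·IQR = 426.00 + 81.00 = 507.00.
664 > 507.00 → outlier.
702 > 507.00 → outlier.
All remaining values lie within [291.00, 507.00].

664, 702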